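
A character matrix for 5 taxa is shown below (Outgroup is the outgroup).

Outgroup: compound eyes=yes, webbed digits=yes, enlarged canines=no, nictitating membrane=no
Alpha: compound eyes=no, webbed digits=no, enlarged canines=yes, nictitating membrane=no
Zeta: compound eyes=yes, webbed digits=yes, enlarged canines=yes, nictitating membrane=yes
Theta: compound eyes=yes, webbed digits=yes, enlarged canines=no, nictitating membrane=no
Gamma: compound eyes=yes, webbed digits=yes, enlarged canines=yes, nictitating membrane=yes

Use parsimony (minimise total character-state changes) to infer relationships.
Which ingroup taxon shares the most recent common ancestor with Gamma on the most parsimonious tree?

Zeta

Character polarity is set by the outgroup: the derived state is whichever differs from the outgroup's state, so for compound eyes, webbed digits the derived state is 'no', and for the remaining characters it is 'yes'.
compound eyes: derived state 'no' in Alpha only — an autapomorphy, so it tells us nothing about relationships among taxa.
webbed digits: derived state 'no' in Alpha only — an autapomorphy, so it tells us nothing about relationships among taxa.
Only Alpha, Gamma, and Zeta show the derived state 'yes' for enlarged canines, supporting them as a clade.
nictitating membrane (derived state 'yes') is shared by Gamma and Zeta — a synapomorphy uniting that clade.
Most parsimonious ingroup topology: ((Alpha,(Zeta,Gamma)),Theta).
Gamma and Zeta form a cherry on this tree, so they are sister taxa.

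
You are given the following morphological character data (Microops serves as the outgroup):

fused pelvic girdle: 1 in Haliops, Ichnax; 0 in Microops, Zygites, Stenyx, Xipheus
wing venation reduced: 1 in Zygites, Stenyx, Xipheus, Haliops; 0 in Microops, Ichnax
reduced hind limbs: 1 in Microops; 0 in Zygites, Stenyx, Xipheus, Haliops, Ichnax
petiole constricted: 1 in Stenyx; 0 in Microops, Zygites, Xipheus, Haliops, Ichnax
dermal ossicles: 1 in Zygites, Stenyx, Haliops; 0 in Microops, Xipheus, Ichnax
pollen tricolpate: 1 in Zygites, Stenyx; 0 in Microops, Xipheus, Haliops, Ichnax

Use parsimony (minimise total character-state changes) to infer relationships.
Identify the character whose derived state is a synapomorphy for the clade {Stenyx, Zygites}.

pollen tricolpate

Character polarity is set by the outgroup: the derived state is whichever differs from the outgroup's state, so for reduced hind limbs the derived state is '0', and for the remaining characters it is '1'.
fused pelvic girdle groups Haliops and Ichnax, which is incompatible with the clades supported by the remaining characters; treating it as convergent (homoplasy) costs fewer steps than any alternative tree.
Only Haliops, Stenyx, Xipheus, and Zygites show the derived state '1' for wing venation reduced, supporting them as a clade.
reduced hind limbs (derived state '0') is shared by all ingroup taxa — unites the whole ingroup.
petiole constricted (derived state '1') is unique to Stenyx (autapomorphy; uninformative for grouping).
dermal ossicles (derived state '1') is shared by Haliops, Stenyx, and Zygites — a synapomorphy uniting that clade.
Only Stenyx and Zygites show the derived state '1' for pollen tricolpate, supporting them as a clade.
Most parsimonious ingroup topology: ((((Zygites,Stenyx),Haliops),Xipheus),Ichnax).
The clade {Stenyx, Zygites} is supported by pollen tricolpate: its derived state '1' occurs in exactly those taxa and in no other taxon (including the outgroup).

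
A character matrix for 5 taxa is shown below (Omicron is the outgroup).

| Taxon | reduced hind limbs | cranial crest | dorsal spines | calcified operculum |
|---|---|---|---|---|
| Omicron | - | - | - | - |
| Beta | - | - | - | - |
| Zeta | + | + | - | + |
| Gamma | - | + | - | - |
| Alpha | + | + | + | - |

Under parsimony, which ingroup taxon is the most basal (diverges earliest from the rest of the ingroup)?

Beta

The outgroup has state '-' for every character, so '+' is the derived state throughout.
Only Alpha and Zeta show the derived state '+' for reduced hind limbs, supporting them as a clade.
cranial crest: derived state '+' in Alpha, Gamma, and Zeta only — synapomorphy for {Alpha, Gamma, Zeta}.
dorsal spines: derived state '+' in Alpha only — an autapomorphy, so it tells us nothing about relationships among taxa.
calcified operculum (derived state '+') is unique to Zeta (autapomorphy; uninformative for grouping).
Most parsimonious ingroup topology: (Beta,((Zeta,Alpha),Gamma)).
Beta is sister to the clade containing all other ingroup taxa, so it is the earliest-diverging (most basal) ingroup lineage.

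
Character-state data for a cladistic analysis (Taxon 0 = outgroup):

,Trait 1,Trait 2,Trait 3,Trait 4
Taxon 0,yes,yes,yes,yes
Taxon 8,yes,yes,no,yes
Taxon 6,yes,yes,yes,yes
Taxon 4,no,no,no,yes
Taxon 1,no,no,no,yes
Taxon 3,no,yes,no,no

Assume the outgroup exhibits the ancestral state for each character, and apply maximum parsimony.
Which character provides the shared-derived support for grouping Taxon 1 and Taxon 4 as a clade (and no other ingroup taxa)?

Trait 2

The outgroup has state 'yes' for every character, so 'no' is the derived state throughout.
Only Taxon 1, Taxon 3, and Taxon 4 show the derived state 'no' for Trait 1, supporting them as a clade.
Trait 2 (derived state 'no') is shared by Taxon 1 and Taxon 4 — a synapomorphy uniting that clade.
Only Taxon 1, Taxon 3, Taxon 4, and Taxon 8 show the derived state 'no' for Trait 3, supporting them as a clade.
Trait 4 (derived state 'no') is unique to Taxon 3 (autapomorphy; uninformative for grouping).
Most parsimonious ingroup topology: ((Taxon 8,((Taxon 4,Taxon 1),Taxon 3)),Taxon 6).
The clade {Taxon 1, Taxon 4} is supported by Trait 2: its derived state 'no' occurs in exactly those taxa and in no other taxon (including the outgroup).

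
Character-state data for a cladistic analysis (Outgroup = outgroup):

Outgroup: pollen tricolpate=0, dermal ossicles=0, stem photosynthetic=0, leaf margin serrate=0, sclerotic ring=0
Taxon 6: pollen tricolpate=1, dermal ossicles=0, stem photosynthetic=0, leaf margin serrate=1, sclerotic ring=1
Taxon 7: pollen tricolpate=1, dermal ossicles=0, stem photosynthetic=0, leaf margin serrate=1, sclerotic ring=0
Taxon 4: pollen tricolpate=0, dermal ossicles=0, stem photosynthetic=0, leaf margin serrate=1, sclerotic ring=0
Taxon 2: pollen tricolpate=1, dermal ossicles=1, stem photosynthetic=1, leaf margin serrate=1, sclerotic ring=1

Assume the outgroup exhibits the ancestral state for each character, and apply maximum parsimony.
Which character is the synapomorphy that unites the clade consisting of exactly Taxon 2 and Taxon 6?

The outgroup has state '0' for every character, so '1' is the derived state throughout.
pollen tricolpate (derived state '1') is shared by Taxon 2, Taxon 6, and Taxon 7 — a synapomorphy uniting that clade.
dermal ossicles: derived state '1' in Taxon 2 only — an autapomorphy, so it tells us nothing about relationships among taxa.
stem photosynthetic: derived state '1' in Taxon 2 only — an autapomorphy, so it tells us nothing about relationships among taxa.
leaf margin serrate (derived state '1') is shared by all ingroup taxa — unites the whole ingroup.
sclerotic ring (derived state '1') is shared by Taxon 2 and Taxon 6 — a synapomorphy uniting that clade.
Most parsimonious ingroup topology: (((Taxon 6,Taxon 2),Taxon 7),Taxon 4).
The clade {Taxon 2, Taxon 6} is supported by sclerotic ring: its derived state '1' occurs in exactly those taxa and in no other taxon (including the outgroup).

sclerotic ring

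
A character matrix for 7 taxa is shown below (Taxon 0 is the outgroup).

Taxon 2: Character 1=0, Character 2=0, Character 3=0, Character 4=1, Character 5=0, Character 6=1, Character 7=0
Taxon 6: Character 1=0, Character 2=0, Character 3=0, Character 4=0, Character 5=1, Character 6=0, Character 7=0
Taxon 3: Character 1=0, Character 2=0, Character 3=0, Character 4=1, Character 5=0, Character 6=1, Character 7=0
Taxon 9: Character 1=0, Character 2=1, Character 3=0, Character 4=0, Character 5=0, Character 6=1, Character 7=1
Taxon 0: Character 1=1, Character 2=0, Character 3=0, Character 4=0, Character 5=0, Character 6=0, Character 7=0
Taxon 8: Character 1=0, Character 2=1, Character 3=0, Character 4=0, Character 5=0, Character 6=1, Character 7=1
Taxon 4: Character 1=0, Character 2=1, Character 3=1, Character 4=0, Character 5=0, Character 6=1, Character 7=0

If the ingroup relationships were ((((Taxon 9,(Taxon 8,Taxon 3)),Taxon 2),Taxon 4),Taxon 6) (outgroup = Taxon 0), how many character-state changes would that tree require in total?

11

Map each character onto ((((Taxon 9,(Taxon 8,Taxon 3)),Taxon 2),Taxon 4),Taxon 6) (rooted by Taxon 0) and count the minimum state changes it requires (Fitch parsimony):
Character 1: 1; Character 2: 3; Character 3: 1; Character 4: 2; Character 5: 1; Character 6: 1; Character 7: 2.
Total tree length = 11.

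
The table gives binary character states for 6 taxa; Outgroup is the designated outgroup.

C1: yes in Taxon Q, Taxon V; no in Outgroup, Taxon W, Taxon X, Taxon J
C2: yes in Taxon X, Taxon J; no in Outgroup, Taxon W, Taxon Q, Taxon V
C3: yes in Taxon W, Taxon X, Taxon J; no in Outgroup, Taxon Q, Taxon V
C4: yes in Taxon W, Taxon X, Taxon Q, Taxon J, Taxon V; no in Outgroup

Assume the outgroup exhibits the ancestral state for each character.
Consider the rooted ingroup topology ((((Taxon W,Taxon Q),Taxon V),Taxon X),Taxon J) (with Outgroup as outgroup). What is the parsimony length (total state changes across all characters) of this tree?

8

Map each character onto ((((Taxon W,Taxon Q),Taxon V),Taxon X),Taxon J) (rooted by Outgroup) and count the minimum state changes it requires (Fitch parsimony):
C1: 2; C2: 2; C3: 3; C4: 1.
Total tree length = 8.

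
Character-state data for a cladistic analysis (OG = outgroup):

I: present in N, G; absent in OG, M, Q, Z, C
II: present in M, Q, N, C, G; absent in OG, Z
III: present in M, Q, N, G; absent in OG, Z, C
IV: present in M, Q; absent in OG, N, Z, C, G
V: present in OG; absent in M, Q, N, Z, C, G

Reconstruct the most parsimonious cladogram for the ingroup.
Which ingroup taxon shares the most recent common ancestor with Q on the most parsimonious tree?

M

Character polarity is set by the outgroup: the derived state is whichever differs from the outgroup's state, so for V the derived state is 'absent', and for the remaining characters it is 'present'.
I (derived state 'present') is shared by G and N — a synapomorphy uniting that clade.
II (derived state 'present') is shared by C, G, M, N, and Q — a synapomorphy uniting that clade.
III (derived state 'present') is shared by G, M, N, and Q — a synapomorphy uniting that clade.
Only M and Q show the derived state 'present' for IV, supporting them as a clade.
All ingroup taxa share the derived state 'absent' for V; it defines the ingroup but does not resolve relationships within it.
Most parsimonious ingroup topology: ((((M,Q),(N,G)),C),Z).
Q and M form a cherry on this tree, so they are sister taxa.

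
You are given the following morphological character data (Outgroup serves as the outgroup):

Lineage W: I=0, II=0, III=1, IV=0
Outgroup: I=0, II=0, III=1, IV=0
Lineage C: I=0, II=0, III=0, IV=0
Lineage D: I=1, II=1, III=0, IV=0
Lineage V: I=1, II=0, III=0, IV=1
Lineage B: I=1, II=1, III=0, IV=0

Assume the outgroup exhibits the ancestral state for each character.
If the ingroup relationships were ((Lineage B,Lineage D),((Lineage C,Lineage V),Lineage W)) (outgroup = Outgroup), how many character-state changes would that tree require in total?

6

Map each character onto ((Lineage B,Lineage D),((Lineage C,Lineage V),Lineage W)) (rooted by Outgroup) and count the minimum state changes it requires (Fitch parsimony):
I: 2; II: 1; III: 2; IV: 1.
Total tree length = 6.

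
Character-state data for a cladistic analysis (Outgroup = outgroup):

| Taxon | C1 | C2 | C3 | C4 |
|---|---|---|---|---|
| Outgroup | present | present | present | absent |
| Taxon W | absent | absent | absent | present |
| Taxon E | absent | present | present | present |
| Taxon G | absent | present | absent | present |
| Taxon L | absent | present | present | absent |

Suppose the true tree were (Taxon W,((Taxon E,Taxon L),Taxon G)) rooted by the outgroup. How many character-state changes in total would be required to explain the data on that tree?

Map each character onto (Taxon W,((Taxon E,Taxon L),Taxon G)) (rooted by Outgroup) and count the minimum state changes it requires (Fitch parsimony):
C1: 1; C2: 1; C3: 2; C4: 2.
Total tree length = 6.

6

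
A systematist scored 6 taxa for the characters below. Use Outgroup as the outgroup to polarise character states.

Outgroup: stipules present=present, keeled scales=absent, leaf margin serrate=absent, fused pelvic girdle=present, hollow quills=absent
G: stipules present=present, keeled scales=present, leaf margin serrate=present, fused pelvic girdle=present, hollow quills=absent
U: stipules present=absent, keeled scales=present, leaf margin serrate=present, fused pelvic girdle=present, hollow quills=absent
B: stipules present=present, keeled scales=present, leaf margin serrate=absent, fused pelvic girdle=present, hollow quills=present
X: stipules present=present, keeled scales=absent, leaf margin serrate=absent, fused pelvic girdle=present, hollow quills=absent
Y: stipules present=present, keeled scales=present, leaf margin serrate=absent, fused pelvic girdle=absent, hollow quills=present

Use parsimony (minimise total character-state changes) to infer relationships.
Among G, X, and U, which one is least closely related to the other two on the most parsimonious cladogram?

X

Character polarity is set by the outgroup: the derived state is whichever differs from the outgroup's state, so for stipules present, fused pelvic girdle the derived state is 'absent', and for the remaining characters it is 'present'.
stipules present: derived state 'absent' in U only — an autapomorphy, so it tells us nothing about relationships among taxa.
keeled scales: derived state 'present' in B, G, U, and Y only — synapomorphy for {B, G, U, Y}.
leaf margin serrate (derived state 'present') is shared by G and U — a synapomorphy uniting that clade.
fused pelvic girdle (derived state 'absent') is unique to Y (autapomorphy; uninformative for grouping).
hollow quills (derived state 'present') is shared by B and Y — a synapomorphy uniting that clade.
Most parsimonious ingroup topology: (((U,G),(B,Y)),X).
G and U share a more recent common ancestor with each other than either does with X, so X is the least closely related of the three.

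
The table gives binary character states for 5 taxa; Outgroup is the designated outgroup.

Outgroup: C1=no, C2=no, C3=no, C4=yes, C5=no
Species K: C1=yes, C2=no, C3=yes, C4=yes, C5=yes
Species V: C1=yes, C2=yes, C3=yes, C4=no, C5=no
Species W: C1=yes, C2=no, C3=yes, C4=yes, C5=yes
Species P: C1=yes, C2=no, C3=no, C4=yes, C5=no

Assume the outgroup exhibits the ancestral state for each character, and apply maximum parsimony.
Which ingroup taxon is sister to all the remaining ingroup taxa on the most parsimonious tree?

Species P

Character polarity is set by the outgroup: the derived state is whichever differs from the outgroup's state, so for C4 the derived state is 'no', and for the remaining characters it is 'yes'.
C1 (derived state 'yes') is shared by all ingroup taxa — unites the whole ingroup.
C2 (derived state 'yes') is unique to Species V (autapomorphy; uninformative for grouping).
Only Species K, Species V, and Species W show the derived state 'yes' for C3, supporting them as a clade.
C4 (derived state 'no') is unique to Species V (autapomorphy; uninformative for grouping).
C5 (derived state 'yes') is shared by Species K and Species W — a synapomorphy uniting that clade.
Most parsimonious ingroup topology: (((Species K,Species W),Species V),Species P).
Species P is sister to the clade containing all other ingroup taxa, so it is the earliest-diverging (most basal) ingroup lineage.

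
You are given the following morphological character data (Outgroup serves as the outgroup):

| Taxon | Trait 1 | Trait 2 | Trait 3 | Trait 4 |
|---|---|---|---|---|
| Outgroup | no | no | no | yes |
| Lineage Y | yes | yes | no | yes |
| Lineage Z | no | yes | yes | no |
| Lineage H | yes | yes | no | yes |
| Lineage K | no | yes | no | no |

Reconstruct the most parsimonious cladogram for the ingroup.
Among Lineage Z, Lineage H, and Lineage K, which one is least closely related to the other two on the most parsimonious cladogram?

Lineage H

Character polarity is set by the outgroup: the derived state is whichever differs from the outgroup's state, so for Trait 4 the derived state is 'no', and for the remaining characters it is 'yes'.
Only Lineage H and Lineage Y show the derived state 'yes' for Trait 1, supporting them as a clade.
Trait 2 (derived state 'yes') is shared by all ingroup taxa — unites the whole ingroup.
Trait 3: derived state 'yes' in Lineage Z only — an autapomorphy, so it tells us nothing about relationships among taxa.
Trait 4 (derived state 'no') is shared by Lineage K and Lineage Z — a synapomorphy uniting that clade.
Most parsimonious ingroup topology: ((Lineage Y,Lineage H),(Lineage Z,Lineage K)).
Lineage Z and Lineage K share a more recent common ancestor with each other than either does with Lineage H, so Lineage H is the least closely related of the three.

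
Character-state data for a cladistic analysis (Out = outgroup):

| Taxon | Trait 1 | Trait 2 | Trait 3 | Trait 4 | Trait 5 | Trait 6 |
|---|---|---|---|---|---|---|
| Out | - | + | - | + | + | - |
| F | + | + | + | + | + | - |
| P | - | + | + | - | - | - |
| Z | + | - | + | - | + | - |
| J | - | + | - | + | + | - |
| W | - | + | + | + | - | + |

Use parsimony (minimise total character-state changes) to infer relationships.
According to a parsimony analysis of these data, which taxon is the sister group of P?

Character polarity is set by the outgroup: the derived state is whichever differs from the outgroup's state, so for Trait 2, Trait 4, Trait 5 the derived state is '-', and for the remaining characters it is '+'.
Only F and Z show the derived state '+' for Trait 1, supporting them as a clade.
Trait 2: derived state '-' in Z only — an autapomorphy, so it tells us nothing about relationships among taxa.
Trait 3 (derived state '+') is shared by F, P, W, and Z — a synapomorphy uniting that clade.
Trait 4 groups P and Z, which is incompatible with the clades supported by the remaining characters; treating it as convergent (homoplasy) costs fewer steps than any alternative tree.
Trait 5 (derived state '-') is shared by P and W — a synapomorphy uniting that clade.
Trait 6: derived state '+' in W only — an autapomorphy, so it tells us nothing about relationships among taxa.
Most parsimonious ingroup topology: (((F,Z),(P,W)),J).
P and W form a cherry on this tree, so they are sister taxa.

W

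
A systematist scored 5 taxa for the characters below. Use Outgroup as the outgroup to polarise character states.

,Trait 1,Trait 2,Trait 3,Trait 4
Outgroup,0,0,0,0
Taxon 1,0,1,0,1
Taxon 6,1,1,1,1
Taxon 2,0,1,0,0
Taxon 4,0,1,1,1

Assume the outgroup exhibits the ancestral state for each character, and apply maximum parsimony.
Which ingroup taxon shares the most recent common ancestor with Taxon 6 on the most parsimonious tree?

Taxon 4

The outgroup has state '0' for every character, so '1' is the derived state throughout.
Trait 1 (derived state '1') is unique to Taxon 6 (autapomorphy; uninformative for grouping).
Trait 2 (derived state '1') is shared by all ingroup taxa — unites the whole ingroup.
Trait 3 (derived state '1') is shared by Taxon 4 and Taxon 6 — a synapomorphy uniting that clade.
Only Taxon 1, Taxon 4, and Taxon 6 show the derived state '1' for Trait 4, supporting them as a clade.
Most parsimonious ingroup topology: ((Taxon 1,(Taxon 6,Taxon 4)),Taxon 2).
Taxon 6 and Taxon 4 form a cherry on this tree, so they are sister taxa.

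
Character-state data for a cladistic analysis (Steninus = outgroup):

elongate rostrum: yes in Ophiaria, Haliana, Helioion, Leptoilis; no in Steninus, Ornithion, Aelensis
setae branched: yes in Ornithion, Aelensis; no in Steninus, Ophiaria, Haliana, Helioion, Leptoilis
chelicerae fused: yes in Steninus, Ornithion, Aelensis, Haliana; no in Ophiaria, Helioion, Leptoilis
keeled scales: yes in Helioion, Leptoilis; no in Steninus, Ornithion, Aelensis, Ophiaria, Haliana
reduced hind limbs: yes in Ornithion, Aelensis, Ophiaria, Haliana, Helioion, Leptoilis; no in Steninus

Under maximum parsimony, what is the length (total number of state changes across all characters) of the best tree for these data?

Character polarity is set by the outgroup: the derived state is whichever differs from the outgroup's state, so for chelicerae fused the derived state is 'no', and for the remaining characters it is 'yes'.
elongate rostrum: derived state 'yes' in Haliana, Helioion, Leptoilis, and Ophiaria only — synapomorphy for {Haliana, Helioion, Leptoilis, Ophiaria}.
setae branched: derived state 'yes' in Aelensis and Ornithion only — synapomorphy for {Aelensis, Ornithion}.
chelicerae fused (derived state 'no') is shared by Helioion, Leptoilis, and Ophiaria — a synapomorphy uniting that clade.
keeled scales: derived state 'yes' in Helioion and Leptoilis only — synapomorphy for {Helioion, Leptoilis}.
reduced hind limbs (derived state 'yes') is shared by all ingroup taxa — unites the whole ingroup.
Most parsimonious ingroup topology: ((Ornithion,Aelensis),((Ophiaria,(Helioion,Leptoilis)),Haliana)).
Changes per character on this tree: elongate rostrum: 1; setae branched: 1; chelicerae fused: 1; keeled scales: 1; reduced hind limbs: 1.
Total = 5.

5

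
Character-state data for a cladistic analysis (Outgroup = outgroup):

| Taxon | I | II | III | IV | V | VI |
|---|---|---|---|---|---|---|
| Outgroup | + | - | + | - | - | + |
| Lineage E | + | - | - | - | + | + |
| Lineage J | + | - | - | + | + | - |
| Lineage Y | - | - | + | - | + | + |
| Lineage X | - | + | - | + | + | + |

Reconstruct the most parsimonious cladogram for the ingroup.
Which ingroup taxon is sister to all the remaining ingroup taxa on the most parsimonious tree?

Lineage Y

Character polarity is set by the outgroup: the derived state is whichever differs from the outgroup's state, so for I, III, VI the derived state is '-', and for the remaining characters it is '+'.
I groups Lineage X and Lineage Y, which is incompatible with the clades supported by the remaining characters; treating it as convergent (homoplasy) costs fewer steps than any alternative tree.
II (derived state '+') is unique to Lineage X (autapomorphy; uninformative for grouping).
III (derived state '-') is shared by Lineage E, Lineage J, and Lineage X — a synapomorphy uniting that clade.
Only Lineage J and Lineage X show the derived state '+' for IV, supporting them as a clade.
V (derived state '+') is shared by all ingroup taxa — unites the whole ingroup.
VI: derived state '-' in Lineage J only — an autapomorphy, so it tells us nothing about relationships among taxa.
Most parsimonious ingroup topology: ((Lineage E,(Lineage J,Lineage X)),Lineage Y).
Lineage Y is sister to the clade containing all other ingroup taxa, so it is the earliest-diverging (most basal) ingroup lineage.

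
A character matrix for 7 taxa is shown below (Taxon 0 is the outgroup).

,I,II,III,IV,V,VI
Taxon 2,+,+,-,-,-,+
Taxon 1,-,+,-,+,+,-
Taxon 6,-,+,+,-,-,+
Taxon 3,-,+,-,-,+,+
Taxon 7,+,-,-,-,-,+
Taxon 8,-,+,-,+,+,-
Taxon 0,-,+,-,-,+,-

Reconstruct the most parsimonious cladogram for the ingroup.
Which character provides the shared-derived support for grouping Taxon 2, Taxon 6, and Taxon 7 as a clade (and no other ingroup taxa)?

Character polarity is set by the outgroup: the derived state is whichever differs from the outgroup's state, so for II, V the derived state is '-', and for the remaining characters it is '+'.
I (derived state '+') is shared by Taxon 2 and Taxon 7 — a synapomorphy uniting that clade.
II (derived state '-') is unique to Taxon 7 (autapomorphy; uninformative for grouping).
III (derived state '+') is unique to Taxon 6 (autapomorphy; uninformative for grouping).
IV: derived state '+' in Taxon 1 and Taxon 8 only — synapomorphy for {Taxon 1, Taxon 8}.
V: derived state '-' in Taxon 2, Taxon 6, and Taxon 7 only — synapomorphy for {Taxon 2, Taxon 6, Taxon 7}.
VI: derived state '+' in Taxon 2, Taxon 3, Taxon 6, and Taxon 7 only — synapomorphy for {Taxon 2, Taxon 3, Taxon 6, Taxon 7}.
Most parsimonious ingroup topology: ((Taxon 3,((Taxon 2,Taxon 7),Taxon 6)),(Taxon 8,Taxon 1)).
The clade {Taxon 2, Taxon 6, Taxon 7} is supported by V: its derived state '-' occurs in exactly those taxa and in no other taxon (including the outgroup).

V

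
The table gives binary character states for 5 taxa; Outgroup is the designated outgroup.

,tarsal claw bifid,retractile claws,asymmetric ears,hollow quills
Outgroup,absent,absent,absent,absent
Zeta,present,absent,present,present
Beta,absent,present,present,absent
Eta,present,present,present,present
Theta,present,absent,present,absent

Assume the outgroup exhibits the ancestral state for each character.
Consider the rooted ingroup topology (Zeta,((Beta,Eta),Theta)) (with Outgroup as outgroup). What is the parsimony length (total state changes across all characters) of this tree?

Map each character onto (Zeta,((Beta,Eta),Theta)) (rooted by Outgroup) and count the minimum state changes it requires (Fitch parsimony):
tarsal claw bifid: 2; retractile claws: 1; asymmetric ears: 1; hollow quills: 2.
Total tree length = 6.

6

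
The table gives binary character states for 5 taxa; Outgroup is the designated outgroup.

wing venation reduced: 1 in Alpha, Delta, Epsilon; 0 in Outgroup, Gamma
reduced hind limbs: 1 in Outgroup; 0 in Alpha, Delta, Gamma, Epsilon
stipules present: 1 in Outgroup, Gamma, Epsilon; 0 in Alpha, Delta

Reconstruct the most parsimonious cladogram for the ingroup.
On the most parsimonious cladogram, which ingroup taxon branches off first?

Gamma

Character polarity is set by the outgroup: the derived state is whichever differs from the outgroup's state, so for reduced hind limbs, stipules present the derived state is '0', and for the remaining characters it is '1'.
Only Alpha, Delta, and Epsilon show the derived state '1' for wing venation reduced, supporting them as a clade.
All ingroup taxa share the derived state '0' for reduced hind limbs; it defines the ingroup but does not resolve relationships within it.
stipules present: derived state '0' in Alpha and Delta only — synapomorphy for {Alpha, Delta}.
Most parsimonious ingroup topology: (((Alpha,Delta),Epsilon),Gamma).
Gamma is sister to the clade containing all other ingroup taxa, so it is the earliest-diverging (most basal) ingroup lineage.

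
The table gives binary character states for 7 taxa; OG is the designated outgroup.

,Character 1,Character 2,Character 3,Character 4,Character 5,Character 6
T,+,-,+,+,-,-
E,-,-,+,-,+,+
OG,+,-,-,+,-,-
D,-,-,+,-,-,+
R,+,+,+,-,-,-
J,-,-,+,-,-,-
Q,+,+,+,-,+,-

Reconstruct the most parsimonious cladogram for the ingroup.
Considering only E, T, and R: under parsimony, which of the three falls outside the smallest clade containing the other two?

Character polarity is set by the outgroup: the derived state is whichever differs from the outgroup's state, so for Character 1, Character 4 the derived state is '-', and for the remaining characters it is '+'.
Character 1 (derived state '-') is shared by D, E, and J — a synapomorphy uniting that clade.
Only Q and R show the derived state '+' for Character 2, supporting them as a clade.
All ingroup taxa share the derived state '+' for Character 3; it defines the ingroup but does not resolve relationships within it.
Only D, E, J, Q, and R show the derived state '-' for Character 4, supporting them as a clade.
Character 5 groups E and Q, which is incompatible with the clades supported by the remaining characters; treating it as convergent (homoplasy) costs fewer steps than any alternative tree.
Character 6: derived state '+' in D and E only — synapomorphy for {D, E}.
Most parsimonious ingroup topology: ((((D,E),J),(Q,R)),T).
E and R share a more recent common ancestor with each other than either does with T, so T is the least closely related of the three.

T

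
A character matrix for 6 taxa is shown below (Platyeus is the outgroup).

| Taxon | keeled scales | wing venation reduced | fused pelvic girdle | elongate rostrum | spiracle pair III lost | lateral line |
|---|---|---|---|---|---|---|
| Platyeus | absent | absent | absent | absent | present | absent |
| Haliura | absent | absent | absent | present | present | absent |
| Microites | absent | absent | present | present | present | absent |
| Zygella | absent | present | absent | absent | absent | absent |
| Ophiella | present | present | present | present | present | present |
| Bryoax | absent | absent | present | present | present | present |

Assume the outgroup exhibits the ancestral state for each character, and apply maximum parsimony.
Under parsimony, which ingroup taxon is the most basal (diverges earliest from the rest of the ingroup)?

Zygella

Character polarity is set by the outgroup: the derived state is whichever differs from the outgroup's state, so for spiracle pair III lost the derived state is 'absent', and for the remaining characters it is 'present'.
keeled scales (derived state 'present') is unique to Ophiella (autapomorphy; uninformative for grouping).
wing venation reduced (state 'present') occurs in Ophiella and Zygella but conflicts with the nesting implied by the other characters — most parsimoniously interpreted as homoplasy.
fused pelvic girdle (derived state 'present') is shared by Bryoax, Microites, and Ophiella — a synapomorphy uniting that clade.
elongate rostrum: derived state 'present' in Bryoax, Haliura, Microites, and Ophiella only — synapomorphy for {Bryoax, Haliura, Microites, Ophiella}.
spiracle pair III lost (derived state 'absent') is unique to Zygella (autapomorphy; uninformative for grouping).
lateral line: derived state 'present' in Bryoax and Ophiella only — synapomorphy for {Bryoax, Ophiella}.
Most parsimonious ingroup topology: ((Haliura,(Microites,(Ophiella,Bryoax))),Zygella).
Zygella is sister to the clade containing all other ingroup taxa, so it is the earliest-diverging (most basal) ingroup lineage.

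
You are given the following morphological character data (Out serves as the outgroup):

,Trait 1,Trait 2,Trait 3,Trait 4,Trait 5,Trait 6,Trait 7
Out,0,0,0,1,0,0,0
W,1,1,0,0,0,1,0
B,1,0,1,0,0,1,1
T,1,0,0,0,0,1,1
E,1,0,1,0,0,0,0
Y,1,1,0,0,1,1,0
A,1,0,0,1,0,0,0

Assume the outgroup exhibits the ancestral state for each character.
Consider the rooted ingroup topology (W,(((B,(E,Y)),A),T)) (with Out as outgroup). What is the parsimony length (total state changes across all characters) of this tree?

Map each character onto (W,(((B,(E,Y)),A),T)) (rooted by Out) and count the minimum state changes it requires (Fitch parsimony):
Trait 1: 1; Trait 2: 2; Trait 3: 2; Trait 4: 2; Trait 5: 1; Trait 6: 3; Trait 7: 2.
Total tree length = 13.

13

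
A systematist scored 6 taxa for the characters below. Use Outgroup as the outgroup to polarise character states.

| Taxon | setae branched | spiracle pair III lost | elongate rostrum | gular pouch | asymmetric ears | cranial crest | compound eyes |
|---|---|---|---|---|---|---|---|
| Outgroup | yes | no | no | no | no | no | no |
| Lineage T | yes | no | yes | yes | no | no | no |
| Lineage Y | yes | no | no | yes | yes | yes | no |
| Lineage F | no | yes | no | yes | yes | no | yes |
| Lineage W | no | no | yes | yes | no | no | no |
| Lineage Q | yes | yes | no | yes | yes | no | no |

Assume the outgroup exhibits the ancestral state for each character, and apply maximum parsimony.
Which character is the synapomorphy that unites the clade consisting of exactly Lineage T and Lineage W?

elongate rostrum

Character polarity is set by the outgroup: the derived state is whichever differs from the outgroup's state, so for setae branched the derived state is 'no', and for the remaining characters it is 'yes'.
setae branched (state 'no') occurs in Lineage F and Lineage W but conflicts with the nesting implied by the other characters — most parsimoniously interpreted as homoplasy.
spiracle pair III lost: derived state 'yes' in Lineage F and Lineage Q only — synapomorphy for {Lineage F, Lineage Q}.
elongate rostrum (derived state 'yes') is shared by Lineage T and Lineage W — a synapomorphy uniting that clade.
All ingroup taxa share the derived state 'yes' for gular pouch; it defines the ingroup but does not resolve relationships within it.
asymmetric ears: derived state 'yes' in Lineage F, Lineage Q, and Lineage Y only — synapomorphy for {Lineage F, Lineage Q, Lineage Y}.
cranial crest (derived state 'yes') is unique to Lineage Y (autapomorphy; uninformative for grouping).
compound eyes (derived state 'yes') is unique to Lineage F (autapomorphy; uninformative for grouping).
Most parsimonious ingroup topology: ((Lineage T,Lineage W),(Lineage Y,(Lineage F,Lineage Q))).
The clade {Lineage T, Lineage W} is supported by elongate rostrum: its derived state 'yes' occurs in exactly those taxa and in no other taxon (including the outgroup).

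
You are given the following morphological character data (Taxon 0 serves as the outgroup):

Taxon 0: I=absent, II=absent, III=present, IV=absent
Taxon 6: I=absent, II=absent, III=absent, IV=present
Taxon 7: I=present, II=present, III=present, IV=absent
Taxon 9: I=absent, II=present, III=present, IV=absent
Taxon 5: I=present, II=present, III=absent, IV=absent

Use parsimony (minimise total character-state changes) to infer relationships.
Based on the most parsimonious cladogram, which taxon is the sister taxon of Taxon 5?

Character polarity is set by the outgroup: the derived state is whichever differs from the outgroup's state, so for III the derived state is 'absent', and for the remaining characters it is 'present'.
Only Taxon 5 and Taxon 7 show the derived state 'present' for I, supporting them as a clade.
II: derived state 'present' in Taxon 5, Taxon 7, and Taxon 9 only — synapomorphy for {Taxon 5, Taxon 7, Taxon 9}.
III groups Taxon 5 and Taxon 6, which is incompatible with the clades supported by the remaining characters; treating it as convergent (homoplasy) costs fewer steps than any alternative tree.
IV: derived state 'present' in Taxon 6 only — an autapomorphy, so it tells us nothing about relationships among taxa.
Most parsimonious ingroup topology: (Taxon 6,((Taxon 7,Taxon 5),Taxon 9)).
Taxon 5 and Taxon 7 form a cherry on this tree, so they are sister taxa.

Taxon 7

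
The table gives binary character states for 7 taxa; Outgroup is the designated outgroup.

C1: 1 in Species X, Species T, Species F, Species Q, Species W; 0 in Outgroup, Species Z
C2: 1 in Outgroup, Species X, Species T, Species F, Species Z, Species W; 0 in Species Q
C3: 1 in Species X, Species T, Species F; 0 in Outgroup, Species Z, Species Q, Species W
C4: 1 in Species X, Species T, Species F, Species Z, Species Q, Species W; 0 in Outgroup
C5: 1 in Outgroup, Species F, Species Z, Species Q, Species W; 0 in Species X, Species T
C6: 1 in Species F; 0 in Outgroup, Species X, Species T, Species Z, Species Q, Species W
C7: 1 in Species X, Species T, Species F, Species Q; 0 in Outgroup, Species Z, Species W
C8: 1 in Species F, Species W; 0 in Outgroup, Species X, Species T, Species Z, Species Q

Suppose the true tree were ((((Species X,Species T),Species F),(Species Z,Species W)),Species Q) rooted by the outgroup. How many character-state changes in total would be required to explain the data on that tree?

Map each character onto ((((Species X,Species T),Species F),(Species Z,Species W)),Species Q) (rooted by Outgroup) and count the minimum state changes it requires (Fitch parsimony):
C1: 2; C2: 1; C3: 1; C4: 1; C5: 1; C6: 1; C7: 2; C8: 2.
Total tree length = 11.

11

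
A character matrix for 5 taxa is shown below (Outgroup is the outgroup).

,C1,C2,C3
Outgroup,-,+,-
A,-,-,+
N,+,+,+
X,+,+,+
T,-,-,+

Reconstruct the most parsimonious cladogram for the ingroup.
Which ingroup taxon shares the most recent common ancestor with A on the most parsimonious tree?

T

Character polarity is set by the outgroup: the derived state is whichever differs from the outgroup's state, so for C2 the derived state is '-', and for the remaining characters it is '+'.
Only N and X show the derived state '+' for C1, supporting them as a clade.
C2 (derived state '-') is shared by A and T — a synapomorphy uniting that clade.
All ingroup taxa share the derived state '+' for C3; it defines the ingroup but does not resolve relationships within it.
Most parsimonious ingroup topology: ((A,T),(N,X)).
A and T form a cherry on this tree, so they are sister taxa.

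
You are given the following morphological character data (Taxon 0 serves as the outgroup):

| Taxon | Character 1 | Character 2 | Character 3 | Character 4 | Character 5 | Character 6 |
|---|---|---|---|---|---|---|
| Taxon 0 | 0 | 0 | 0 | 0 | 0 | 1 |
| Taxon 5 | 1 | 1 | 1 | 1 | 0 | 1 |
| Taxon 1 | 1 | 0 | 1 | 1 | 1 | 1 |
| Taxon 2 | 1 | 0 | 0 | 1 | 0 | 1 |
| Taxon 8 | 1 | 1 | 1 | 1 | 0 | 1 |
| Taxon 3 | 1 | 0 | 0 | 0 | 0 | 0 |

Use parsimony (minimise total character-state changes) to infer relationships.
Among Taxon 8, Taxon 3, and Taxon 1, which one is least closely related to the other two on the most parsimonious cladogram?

Taxon 3

Character polarity is set by the outgroup: the derived state is whichever differs from the outgroup's state, so for Character 6 the derived state is '0', and for the remaining characters it is '1'.
All ingroup taxa share the derived state '1' for Character 1; it defines the ingroup but does not resolve relationships within it.
Character 2: derived state '1' in Taxon 5 and Taxon 8 only — synapomorphy for {Taxon 5, Taxon 8}.
Character 3: derived state '1' in Taxon 1, Taxon 5, and Taxon 8 only — synapomorphy for {Taxon 1, Taxon 5, Taxon 8}.
Character 4 (derived state '1') is shared by Taxon 1, Taxon 2, Taxon 5, and Taxon 8 — a synapomorphy uniting that clade.
Character 5: derived state '1' in Taxon 1 only — an autapomorphy, so it tells us nothing about relationships among taxa.
Character 6 (derived state '0') is unique to Taxon 3 (autapomorphy; uninformative for grouping).
Most parsimonious ingroup topology: ((((Taxon 5,Taxon 8),Taxon 1),Taxon 2),Taxon 3).
Taxon 1 and Taxon 8 share a more recent common ancestor with each other than either does with Taxon 3, so Taxon 3 is the least closely related of the three.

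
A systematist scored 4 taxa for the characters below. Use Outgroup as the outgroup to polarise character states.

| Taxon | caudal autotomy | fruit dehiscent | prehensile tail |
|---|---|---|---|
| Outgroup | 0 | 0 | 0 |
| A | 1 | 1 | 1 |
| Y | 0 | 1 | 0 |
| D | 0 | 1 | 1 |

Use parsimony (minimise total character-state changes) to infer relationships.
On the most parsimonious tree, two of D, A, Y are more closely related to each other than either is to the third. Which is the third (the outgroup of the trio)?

The outgroup has state '0' for every character, so '1' is the derived state throughout.
caudal autotomy (derived state '1') is unique to A (autapomorphy; uninformative for grouping).
All ingroup taxa share the derived state '1' for fruit dehiscent; it defines the ingroup but does not resolve relationships within it.
prehensile tail (derived state '1') is shared by A and D — a synapomorphy uniting that clade.
Most parsimonious ingroup topology: ((A,D),Y).
D and A share a more recent common ancestor with each other than either does with Y, so Y is the least closely related of the three.

Y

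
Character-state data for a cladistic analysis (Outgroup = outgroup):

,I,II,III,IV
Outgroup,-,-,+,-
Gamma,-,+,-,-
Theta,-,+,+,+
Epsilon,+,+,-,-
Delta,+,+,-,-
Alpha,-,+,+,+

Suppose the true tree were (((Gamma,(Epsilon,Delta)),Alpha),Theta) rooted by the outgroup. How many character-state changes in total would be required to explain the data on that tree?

Map each character onto (((Gamma,(Epsilon,Delta)),Alpha),Theta) (rooted by Outgroup) and count the minimum state changes it requires (Fitch parsimony):
I: 1; II: 1; III: 1; IV: 2.
Total tree length = 5.

5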